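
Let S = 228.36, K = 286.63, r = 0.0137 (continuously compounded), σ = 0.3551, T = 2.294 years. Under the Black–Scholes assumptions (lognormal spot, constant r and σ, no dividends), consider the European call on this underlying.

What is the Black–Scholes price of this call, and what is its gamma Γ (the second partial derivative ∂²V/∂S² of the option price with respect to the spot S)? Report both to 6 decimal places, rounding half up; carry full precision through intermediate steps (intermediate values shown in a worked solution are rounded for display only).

σ√T = 0.3551·√2.294 = 0.537833
d₁ = (ln(S/K) + (r+σ²/2)T) / (σ√T) = (ln(228.36/286.63) + (0.0137+0.3551²/2)·2.294) / 0.537833 = (-0.227269 + 0.176060) / 0.537833 = -0.095213
d₂ = d₁ − σ√T = -0.095213 − 0.537833 = -0.633046
e^{−rT} = e^{−0.0137·2.294} = 0.969061
N(d₁) = 0.462073,  N(d₂) = 0.263352
Call price V = S·N(d₁) − K·e^{−rT}·N(d₂) = 105.518908 − 73.149071 = 32.369837
φ(d₁) = (1/√(2π))·e^{−d₁²/2} = 0.397138
Γ = φ(d₁) / (S·σ·√T) = 0.003234

price = 32.369837
Γ = 0.003234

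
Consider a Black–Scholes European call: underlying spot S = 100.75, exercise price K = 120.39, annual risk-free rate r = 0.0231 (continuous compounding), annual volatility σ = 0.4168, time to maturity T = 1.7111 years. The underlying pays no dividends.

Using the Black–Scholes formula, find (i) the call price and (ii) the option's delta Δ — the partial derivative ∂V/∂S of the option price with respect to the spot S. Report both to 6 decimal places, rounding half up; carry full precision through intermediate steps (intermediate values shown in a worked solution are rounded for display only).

price = 16.494216
Δ = 0.507361

σ√T = 0.4168·√1.7111 = 0.545212
d₁ = (ln(S/K) + (r+σ²/2)T) / (σ√T) = (ln(100.75/120.39) + (0.0231+0.4168²/2)·1.7111) / 0.545212 = (-0.178094 + 0.188154) / 0.545212 = 0.018452
d₂ = d₁ − σ√T = 0.018452 − 0.545212 = -0.526760
e^{−rT} = e^{−0.0231·1.7111} = 0.961245
N(d₁) = 0.507361,  N(d₂) = 0.299180
Call price V = S·N(d₁) − K·e^{−rT}·N(d₂) = 51.116603 − 34.622388 = 16.494216
Δ = N(d₁) = 0.507361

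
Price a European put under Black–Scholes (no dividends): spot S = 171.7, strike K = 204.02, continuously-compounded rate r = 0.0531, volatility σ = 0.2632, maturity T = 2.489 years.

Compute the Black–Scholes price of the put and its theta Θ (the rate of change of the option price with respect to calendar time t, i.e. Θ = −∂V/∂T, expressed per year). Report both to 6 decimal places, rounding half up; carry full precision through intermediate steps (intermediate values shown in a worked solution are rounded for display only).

price = 32.485302
Θ = 0.203320

σ√T = 0.2632·√2.489 = 0.415239
d₁ = (ln(S/K) + (r+σ²/2)T) / (σ√T) = (ln(171.7/204.02) + (0.0531+0.2632²/2)·2.489) / 0.415239 = (-0.172469 + 0.218378) / 0.415239 = 0.110559
d₂ = d₁ − σ√T = 0.110559 − 0.415239 = -0.304680
e^{−rT} = e^{−0.0531·2.489} = 0.876196
N(−d₁) = 0.455983,  N(−d₂) = 0.619695
Put price V = K·e^{−rT}·N(−d₂) − S·N(−d₁) = 110.777588 − 78.292286 = 32.485302
φ(d₁) = (1/√(2π))·e^{−d₁²/2} = 0.396512
Θ = −S·φ(d₁)·σ/(2√T) + r·K·e^{−rT}·N(−d₂) = −5.678970 + 5.882290 = 0.203320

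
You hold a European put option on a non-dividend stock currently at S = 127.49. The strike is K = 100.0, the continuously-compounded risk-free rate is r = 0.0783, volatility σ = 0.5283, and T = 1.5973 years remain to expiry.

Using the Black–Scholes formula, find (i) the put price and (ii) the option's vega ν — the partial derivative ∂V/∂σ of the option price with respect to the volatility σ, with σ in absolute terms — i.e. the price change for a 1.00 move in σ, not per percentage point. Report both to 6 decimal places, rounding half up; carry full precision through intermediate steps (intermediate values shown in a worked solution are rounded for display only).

price = 12.553241
ν = 43.455138

σ√T = 0.5283·√1.5973 = 0.667688
d₁ = (ln(S/K) + (r+σ²/2)T) / (σ√T) = (ln(127.49/100.0) + (0.0783+0.5283²/2)·1.5973) / 0.667688 = (0.242868 + 0.347973) / 0.667688 = 0.884904
d₂ = d₁ − σ√T = 0.884904 − 0.667688 = 0.217216
e^{−rT} = e^{−0.0783·1.5973} = 0.882436
N(−d₁) = 0.188104,  N(−d₂) = 0.414020
Put price V = K·e^{−rT}·N(−d₂) − S·N(−d₁) = 36.534642 − 23.981401 = 12.553241
φ(d₁) = (1/√(2π))·e^{−d₁²/2} = 0.269694
ν = S·φ(d₁)·√T = 43.455138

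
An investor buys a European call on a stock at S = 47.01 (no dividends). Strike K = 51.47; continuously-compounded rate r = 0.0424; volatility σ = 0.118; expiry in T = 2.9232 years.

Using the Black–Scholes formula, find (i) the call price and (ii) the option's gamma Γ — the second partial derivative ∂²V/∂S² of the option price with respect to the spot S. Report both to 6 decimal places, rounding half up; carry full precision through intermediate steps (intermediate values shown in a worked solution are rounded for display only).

price = 4.535657
Γ = 0.040602

σ√T = 0.118·√2.9232 = 0.201749
d₁ = (ln(S/K) + (r+σ²/2)T) / (σ√T) = (ln(47.01/51.47) + (0.0424+0.118²/2)·2.9232) / 0.201749 = (-0.090639 + 0.144295) / 0.201749 = 0.265955
d₂ = d₁ − σ√T = 0.265955 − 0.201749 = 0.064206
e^{−rT} = e^{−0.0424·2.9232} = 0.883430
N(d₁) = 0.604863,  N(d₂) = 0.525597
Call price V = S·N(d₁) − K·e^{−rT}·N(d₂) = 28.434621 − 23.898964 = 4.535657
φ(d₁) = (1/√(2π))·e^{−d₁²/2} = 0.385080
Γ = φ(d₁) / (S·σ·√T) = 0.040602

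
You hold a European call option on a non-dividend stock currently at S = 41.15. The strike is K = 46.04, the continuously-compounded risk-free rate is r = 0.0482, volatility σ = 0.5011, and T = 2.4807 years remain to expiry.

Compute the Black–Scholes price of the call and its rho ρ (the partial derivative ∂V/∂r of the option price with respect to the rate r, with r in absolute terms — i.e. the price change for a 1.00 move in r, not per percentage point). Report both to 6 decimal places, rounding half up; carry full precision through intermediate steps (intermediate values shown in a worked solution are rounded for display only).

price = 12.732036
ρ = 35.466244

σ√T = 0.5011·√2.4807 = 0.789244
d₁ = (ln(S/K) + (r+σ²/2)T) / (σ√T) = (ln(41.15/46.04) + (0.0482+0.5011²/2)·2.4807) / 0.789244 = (-0.112287 + 0.431023) / 0.789244 = 0.403850
d₂ = d₁ − σ√T = 0.403850 − 0.789244 = -0.385394
e^{−rT} = e^{−0.0482·2.4807} = 0.887302
N(d₁) = 0.656839,  N(d₂) = 0.349973
Call price V = S·N(d₁) − K·e^{−rT}·N(d₂) = 27.028906 − 14.296869 = 12.732036
ρ = K·T·e^{−rT}·N(d₂) = 35.466244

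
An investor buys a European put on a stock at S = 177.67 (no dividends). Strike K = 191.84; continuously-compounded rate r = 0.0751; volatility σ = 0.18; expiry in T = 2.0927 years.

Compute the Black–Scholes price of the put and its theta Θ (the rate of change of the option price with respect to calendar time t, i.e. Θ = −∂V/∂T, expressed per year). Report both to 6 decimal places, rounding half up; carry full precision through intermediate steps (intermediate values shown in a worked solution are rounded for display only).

σ√T = 0.18·√2.0927 = 0.260391
d₁ = (ln(S/K) + (r+σ²/2)T) / (σ√T) = (ln(177.67/191.84) + (0.0751+0.18²/2)·2.0927) / 0.260391 = (-0.076734 + 0.191064) / 0.260391 = 0.439069
d₂ = d₁ − σ√T = 0.439069 − 0.260391 = 0.178678
e^{−rT} = e^{−0.0751·2.0927} = 0.854566
N(−d₁) = 0.330306,  N(−d₂) = 0.429095
Put price V = K·e^{−rT}·N(−d₂) − S·N(−d₁) = 70.345815 − 58.685403 = 11.660412
φ(d₁) = (1/√(2π))·e^{−d₁²/2} = 0.362283
Θ = −S·φ(d₁)·σ/(2√T) + r·K·e^{−rT}·N(−d₂) = −4.004526 + 5.282971 = 1.278445

price = 11.660412
Θ = 1.278445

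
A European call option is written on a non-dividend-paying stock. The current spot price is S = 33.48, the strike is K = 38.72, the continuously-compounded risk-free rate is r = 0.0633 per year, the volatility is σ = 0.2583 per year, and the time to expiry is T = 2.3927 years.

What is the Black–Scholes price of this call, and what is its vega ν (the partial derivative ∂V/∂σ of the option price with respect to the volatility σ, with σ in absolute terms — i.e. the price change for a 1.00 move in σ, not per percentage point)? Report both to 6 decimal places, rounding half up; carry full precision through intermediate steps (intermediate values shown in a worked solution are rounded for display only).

σ√T = 0.2583·√2.3927 = 0.399548
d₁ = (ln(S/K) + (r+σ²/2)T) / (σ√T) = (ln(33.48/38.72) + (0.0633+0.2583²/2)·2.3927) / 0.399548 = (-0.145408 + 0.231277) / 0.399548 = 0.214916
d₂ = d₁ − σ√T = 0.214916 − 0.399548 = -0.184632
e^{−rT} = e^{−0.0633·2.3927} = 0.859454
N(d₁) = 0.585083,  N(d₂) = 0.426759
Call price V = S·N(d₁) − K·e^{−rT}·N(d₂) = 19.588594 − 14.201708 = 5.386887
φ(d₁) = (1/√(2π))·e^{−d₁²/2} = 0.389835
ν = S·φ(d₁)·√T = 20.188771

price = 5.386887
ν = 20.188771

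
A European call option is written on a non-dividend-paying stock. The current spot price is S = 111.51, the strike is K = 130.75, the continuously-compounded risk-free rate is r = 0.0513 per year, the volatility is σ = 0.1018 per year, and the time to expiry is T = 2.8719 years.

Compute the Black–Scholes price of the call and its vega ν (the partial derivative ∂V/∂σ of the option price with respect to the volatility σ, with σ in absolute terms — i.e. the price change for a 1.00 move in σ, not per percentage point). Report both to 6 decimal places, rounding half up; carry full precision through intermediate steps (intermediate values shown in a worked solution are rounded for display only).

price = 7.064579
ν = 75.377418

σ√T = 0.1018·√2.8719 = 0.172517
d₁ = (ln(S/K) + (r+σ²/2)T) / (σ√T) = (ln(111.51/130.75) + (0.0513+0.1018²/2)·2.8719) / 0.172517 = (-0.159173 + 0.162210) / 0.172517 = 0.017603
d₂ = d₁ − σ√T = 0.017603 − 0.172517 = -0.154915
e^{−rT} = e^{−0.0513·2.8719} = 0.863010
N(d₁) = 0.507022,  N(d₂) = 0.438444
Call price V = S·N(d₁) − K·e^{−rT}·N(d₂) = 56.538025 − 49.473446 = 7.064579
φ(d₁) = (1/√(2π))·e^{−d₁²/2} = 0.398880
ν = S·φ(d₁)·√T = 75.377418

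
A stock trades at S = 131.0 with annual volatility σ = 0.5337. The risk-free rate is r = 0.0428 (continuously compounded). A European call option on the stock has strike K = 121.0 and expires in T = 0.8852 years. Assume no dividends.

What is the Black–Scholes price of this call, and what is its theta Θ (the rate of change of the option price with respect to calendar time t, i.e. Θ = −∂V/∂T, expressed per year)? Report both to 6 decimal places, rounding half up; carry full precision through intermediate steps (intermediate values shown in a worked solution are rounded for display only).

price = 32.432672
Θ = -15.638562

σ√T = 0.5337·√0.8852 = 0.502132
d₁ = (ln(S/K) + (r+σ²/2)T) / (σ√T) = (ln(131.0/121.0) + (0.0428+0.5337²/2)·0.8852) / 0.502132 = (0.079407 + 0.163955) / 0.502132 = 0.484657
d₂ = d₁ − σ√T = 0.484657 − 0.502132 = -0.017475
e^{−rT} = e^{−0.0428·0.8852} = 0.962822
N(d₁) = 0.686040,  N(d₂) = 0.493029
Call price V = S·N(d₁) − K·e^{−rT}·N(d₂) = 89.871245 − 57.438573 = 32.432672
φ(d₁) = (1/√(2π))·e^{−d₁²/2} = 0.354735
Θ = −S·φ(d₁)·σ/(2√T) − r·K·e^{−rT}·N(d₂) = −13.180191 − 2.458371 = -15.638562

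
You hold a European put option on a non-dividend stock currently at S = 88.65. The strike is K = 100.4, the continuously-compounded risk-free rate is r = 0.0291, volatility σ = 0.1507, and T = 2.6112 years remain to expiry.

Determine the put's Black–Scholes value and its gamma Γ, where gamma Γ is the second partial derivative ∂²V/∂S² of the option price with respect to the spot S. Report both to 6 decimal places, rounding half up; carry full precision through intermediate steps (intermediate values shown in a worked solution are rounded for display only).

σ√T = 0.1507·√2.6112 = 0.243519
d₁ = (ln(S/K) + (r+σ²/2)T) / (σ√T) = (ln(88.65/100.4) + (0.0291+0.1507²/2)·2.6112) / 0.243519 = (-0.124466 + 0.105637) / 0.243519 = -0.077322
d₂ = d₁ − σ√T = -0.077322 − 0.243519 = -0.320841
e^{−rT} = e^{−0.0291·2.6112} = 0.926829
N(−d₁) = 0.530816,  N(−d₂) = 0.625835
Put price V = K·e^{−rT}·N(−d₂) − S·N(−d₁) = 58.236210 − 47.056872 = 11.179338
φ(d₁) = (1/√(2π))·e^{−d₁²/2} = 0.397751
Γ = φ(d₁) / (S·σ·√T) = 0.018425

price = 11.179338
Γ = 0.018425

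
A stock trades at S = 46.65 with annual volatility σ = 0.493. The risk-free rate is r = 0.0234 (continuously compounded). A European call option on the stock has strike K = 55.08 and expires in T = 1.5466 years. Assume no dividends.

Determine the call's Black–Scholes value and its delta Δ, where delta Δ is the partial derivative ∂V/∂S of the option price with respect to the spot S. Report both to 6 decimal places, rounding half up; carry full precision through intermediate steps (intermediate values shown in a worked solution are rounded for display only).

price = 9.037233
Δ = 0.537701

σ√T = 0.493·√1.5466 = 0.613107
d₁ = (ln(S/K) + (r+σ²/2)T) / (σ√T) = (ln(46.65/55.08) + (0.0234+0.493²/2)·1.5466) / 0.613107 = (-0.166114 + 0.224140) / 0.613107 = 0.094643
d₂ = d₁ − σ√T = 0.094643 − 0.613107 = -0.518463
e^{−rT} = e^{−0.0234·1.5466} = 0.964457
N(d₁) = 0.537701,  N(d₂) = 0.302068
Call price V = S·N(d₁) − K·e^{−rT}·N(d₂) = 25.083750 − 16.046517 = 9.037233
Δ = N(d₁) = 0.537701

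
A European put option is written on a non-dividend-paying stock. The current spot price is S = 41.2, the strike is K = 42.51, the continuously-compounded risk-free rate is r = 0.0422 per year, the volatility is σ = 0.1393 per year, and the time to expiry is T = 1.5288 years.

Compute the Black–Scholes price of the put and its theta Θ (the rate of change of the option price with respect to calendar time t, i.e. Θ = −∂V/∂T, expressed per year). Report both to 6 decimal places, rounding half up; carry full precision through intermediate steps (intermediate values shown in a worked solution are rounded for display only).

price = 2.159725
Θ = -0.121093

σ√T = 0.1393·√1.5288 = 0.172237
d₁ = (ln(S/K) + (r+σ²/2)T) / (σ√T) = (ln(41.2/42.51) + (0.0422+0.1393²/2)·1.5288) / 0.172237 = (-0.031301 + 0.079348) / 0.172237 = 0.278959
d₂ = d₁ − σ√T = 0.278959 − 0.172237 = 0.106722
e^{−rT} = e^{−0.0422·1.5288} = 0.937522
N(−d₁) = 0.390138,  N(−d₂) = 0.457505
Put price V = K·e^{−rT}·N(−d₂) − S·N(−d₁) = 18.233416 − 16.073691 = 2.159725
φ(d₁) = (1/√(2π))·e^{−d₁²/2} = 0.383718
Θ = −S·φ(d₁)·σ/(2√T) + r·K·e^{−rT}·N(−d₂) = −0.890543 + 0.769450 = -0.121093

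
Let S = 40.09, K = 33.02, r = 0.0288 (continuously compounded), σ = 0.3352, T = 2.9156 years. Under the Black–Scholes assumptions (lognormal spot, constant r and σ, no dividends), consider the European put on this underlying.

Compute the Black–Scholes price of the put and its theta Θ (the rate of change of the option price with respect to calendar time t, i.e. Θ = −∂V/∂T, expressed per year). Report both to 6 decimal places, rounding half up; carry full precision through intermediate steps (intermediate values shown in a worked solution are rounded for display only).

σ√T = 0.3352·√2.9156 = 0.572358
d₁ = (ln(S/K) + (r+σ²/2)T) / (σ√T) = (ln(40.09/33.02) + (0.0288+0.3352²/2)·2.9156) / 0.572358 = (0.194013 + 0.247766) / 0.572358 = 0.771859
d₂ = d₁ − σ√T = 0.771859 − 0.572358 = 0.199500
e^{−rT} = e^{−0.0288·2.9156} = 0.919460
N(−d₁) = 0.220099,  N(−d₂) = 0.420936
Put price V = K·e^{−rT}·N(−d₂) − S·N(−d₁) = 12.779838 − 8.823770 = 3.956068
φ(d₁) = (1/√(2π))·e^{−d₁²/2} = 0.296170
Θ = −S·φ(d₁)·σ/(2√T) + r·K·e^{−rT}·N(−d₂) = −1.165433 + 0.368059 = -0.797373

price = 3.956068
Θ = -0.797373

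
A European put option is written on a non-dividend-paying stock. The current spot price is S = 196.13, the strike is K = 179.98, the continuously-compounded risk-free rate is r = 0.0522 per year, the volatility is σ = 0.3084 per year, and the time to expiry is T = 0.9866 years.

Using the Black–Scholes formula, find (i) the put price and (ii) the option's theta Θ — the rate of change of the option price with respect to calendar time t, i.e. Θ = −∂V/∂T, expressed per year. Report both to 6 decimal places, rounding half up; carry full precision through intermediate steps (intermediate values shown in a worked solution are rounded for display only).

σ√T = 0.3084·√0.9866 = 0.306327
d₁ = (ln(S/K) + (r+σ²/2)T) / (σ√T) = (ln(196.13/179.98) + (0.0522+0.3084²/2)·0.9866) / 0.306327 = (0.085932 + 0.098419) / 0.306327 = 0.601810
d₂ = d₁ − σ√T = 0.601810 − 0.306327 = 0.295483
e^{−rT} = e^{−0.0522·0.9866} = 0.949803
N(−d₁) = 0.273650,  N(−d₂) = 0.383812
Put price V = K·e^{−rT}·N(−d₂) − S·N(−d₁) = 65.611020 − 53.671029 = 11.939991
φ(d₁) = (1/√(2π))·e^{−d₁²/2} = 0.332862
Θ = −S·φ(d₁)·σ/(2√T) + r·K·e^{−rT}·N(−d₂) = −10.134971 + 3.424895 = -6.710076

price = 11.939991
Θ = -6.710076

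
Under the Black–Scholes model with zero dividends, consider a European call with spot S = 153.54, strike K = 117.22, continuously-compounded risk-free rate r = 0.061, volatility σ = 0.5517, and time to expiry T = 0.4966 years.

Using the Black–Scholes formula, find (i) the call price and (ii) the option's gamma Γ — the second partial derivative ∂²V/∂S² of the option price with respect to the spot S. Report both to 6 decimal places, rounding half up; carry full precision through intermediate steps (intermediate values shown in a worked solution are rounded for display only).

σ√T = 0.5517·√0.4966 = 0.388782
d₁ = (ln(S/K) + (r+σ²/2)T) / (σ√T) = (ln(153.54/117.22) + (0.061+0.5517²/2)·0.4966) / 0.388782 = (0.269909 + 0.105868) / 0.388782 = 0.966549
d₂ = d₁ − σ√T = 0.966549 − 0.388782 = 0.577767
e^{−rT} = e^{−0.061·0.4966} = 0.970162
N(d₁) = 0.833115,  N(d₂) = 0.718289
Call price V = S·N(d₁) − K·e^{−rT}·N(d₂) = 127.916510 − 81.685533 = 46.230977
φ(d₁) = (1/√(2π))·e^{−d₁²/2} = 0.250062
Γ = φ(d₁) / (S·σ·√T) = 0.004189

price = 46.230977
Γ = 0.004189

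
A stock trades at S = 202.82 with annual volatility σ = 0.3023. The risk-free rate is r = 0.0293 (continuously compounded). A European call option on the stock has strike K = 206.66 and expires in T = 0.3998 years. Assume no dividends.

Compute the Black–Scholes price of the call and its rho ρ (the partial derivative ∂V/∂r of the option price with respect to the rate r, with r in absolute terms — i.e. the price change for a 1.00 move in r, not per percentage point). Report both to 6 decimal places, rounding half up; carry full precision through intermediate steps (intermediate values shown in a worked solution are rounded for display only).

price = 14.790981
ρ = 36.529088

σ√T = 0.3023·√0.3998 = 0.191144
d₁ = (ln(S/K) + (r+σ²/2)T) / (σ√T) = (ln(202.82/206.66) + (0.0293+0.3023²/2)·0.3998) / 0.191144 = (-0.018756 + 0.029982) / 0.191144 = 0.058731
d₂ = d₁ − σ√T = 0.058731 − 0.191144 = -0.132413
e^{−rT} = e^{−0.0293·0.3998} = 0.988354
N(d₁) = 0.523417,  N(d₂) = 0.447329
Call price V = S·N(d₁) − K·e^{−rT}·N(d₂) = 106.159384 − 91.368403 = 14.790981
ρ = K·T·e^{−rT}·N(d₂) = 36.529088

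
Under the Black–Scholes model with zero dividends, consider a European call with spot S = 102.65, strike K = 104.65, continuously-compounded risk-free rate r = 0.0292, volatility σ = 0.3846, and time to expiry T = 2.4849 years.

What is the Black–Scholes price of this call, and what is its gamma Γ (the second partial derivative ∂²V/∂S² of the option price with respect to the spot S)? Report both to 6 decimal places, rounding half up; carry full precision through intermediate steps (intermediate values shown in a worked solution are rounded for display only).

price = 26.569513
Γ = 0.005939

σ√T = 0.3846·√2.4849 = 0.606267
d₁ = (ln(S/K) + (r+σ²/2)T) / (σ√T) = (ln(102.65/104.65) + (0.0292+0.3846²/2)·2.4849) / 0.606267 = (-0.019296 + 0.256339) / 0.606267 = 0.390987
d₂ = d₁ − σ√T = 0.390987 − 0.606267 = -0.215280
e^{−rT} = e^{−0.0292·2.4849} = 0.930011
N(d₁) = 0.652097,  N(d₂) = 0.414775
Call price V = S·N(d₁) − K·e^{−rT}·N(d₂) = 66.937716 − 40.368203 = 26.569513
φ(d₁) = (1/√(2π))·e^{−d₁²/2} = 0.369585
Γ = φ(d₁) / (S·σ·√T) = 0.005939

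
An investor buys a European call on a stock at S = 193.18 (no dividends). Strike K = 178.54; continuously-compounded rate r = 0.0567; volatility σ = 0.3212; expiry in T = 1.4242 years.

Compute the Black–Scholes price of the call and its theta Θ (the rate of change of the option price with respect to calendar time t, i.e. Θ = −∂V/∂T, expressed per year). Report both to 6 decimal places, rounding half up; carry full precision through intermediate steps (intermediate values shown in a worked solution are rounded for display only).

σ√T = 0.3212·√1.4242 = 0.383320
d₁ = (ln(S/K) + (r+σ²/2)T) / (σ√T) = (ln(193.18/178.54) + (0.0567+0.3212²/2)·1.4242) / 0.383320 = (0.078810 + 0.154219) / 0.383320 = 0.607923
d₂ = d₁ − σ√T = 0.607923 − 0.383320 = 0.224603
e^{−rT} = e^{−0.0567·1.4242} = 0.922422
N(d₁) = 0.728381,  N(d₂) = 0.588856
Call price V = S·N(d₁) − K·e^{−rT}·N(d₂) = 140.708594 − 96.978288 = 43.730306
φ(d₁) = (1/√(2π))·e^{−d₁²/2} = 0.331634
Θ = −S·φ(d₁)·σ/(2√T) − r·K·e^{−rT}·N(d₂) = −8.621465 − 5.498669 = -14.120134

price = 43.730306
Θ = -14.120134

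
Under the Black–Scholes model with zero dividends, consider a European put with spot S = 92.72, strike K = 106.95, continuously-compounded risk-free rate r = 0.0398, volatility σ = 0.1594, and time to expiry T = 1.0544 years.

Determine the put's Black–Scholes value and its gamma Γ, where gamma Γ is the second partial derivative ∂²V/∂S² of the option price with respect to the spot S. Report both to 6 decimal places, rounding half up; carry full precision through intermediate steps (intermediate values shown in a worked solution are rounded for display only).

σ√T = 0.1594·√1.0544 = 0.163678
d₁ = (ln(S/K) + (r+σ²/2)T) / (σ√T) = (ln(92.72/106.95) + (0.0398+0.1594²/2)·1.0544) / 0.163678 = (-0.142777 + 0.055360) / 0.163678 = -0.534077
d₂ = d₁ − σ√T = -0.534077 − 0.163678 = -0.697755
e^{−rT} = e^{−0.0398·1.0544} = 0.958903
N(−d₁) = 0.703356,  N(−d₂) = 0.757335
Put price V = K·e^{−rT}·N(−d₂) − S·N(−d₁) = 77.668257 − 65.215162 = 12.453094
φ(d₁) = (1/√(2π))·e^{−d₁²/2} = 0.345917
Γ = φ(d₁) / (S·σ·√T) = 0.022793

price = 12.453094
Γ = 0.022793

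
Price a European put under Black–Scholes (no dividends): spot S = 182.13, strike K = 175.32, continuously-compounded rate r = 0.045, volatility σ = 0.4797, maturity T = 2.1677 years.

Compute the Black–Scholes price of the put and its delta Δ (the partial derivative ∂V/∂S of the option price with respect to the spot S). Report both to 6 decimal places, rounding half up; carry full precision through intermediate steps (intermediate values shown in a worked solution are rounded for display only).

σ√T = 0.4797·√2.1677 = 0.706268
d₁ = (ln(S/K) + (r+σ²/2)T) / (σ√T) = (ln(182.13/175.32) + (0.045+0.4797²/2)·2.1677) / 0.706268 = (0.038108 + 0.346953) / 0.706268 = 0.545206
d₂ = d₁ − σ√T = 0.545206 − 0.706268 = -0.161062
e^{−rT} = e^{−0.045·2.1677} = 0.907060
N(−d₁) = 0.292806,  N(−d₂) = 0.563978
Put price V = K·e^{−rT}·N(−d₂) − S·N(−d₁) = 89.686980 − 53.328745 = 36.358235
Δ = −N(−d₁) = -0.292806

price = 36.358235
Δ = -0.292806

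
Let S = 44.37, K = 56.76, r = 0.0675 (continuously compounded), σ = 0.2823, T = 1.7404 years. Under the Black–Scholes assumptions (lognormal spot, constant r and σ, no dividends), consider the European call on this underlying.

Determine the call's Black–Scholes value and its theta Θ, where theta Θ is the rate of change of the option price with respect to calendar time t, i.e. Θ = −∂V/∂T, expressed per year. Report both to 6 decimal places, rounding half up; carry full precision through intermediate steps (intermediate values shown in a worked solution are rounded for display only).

σ√T = 0.2823·√1.7404 = 0.372422
d₁ = (ln(S/K) + (r+σ²/2)T) / (σ√T) = (ln(44.37/56.76) + (0.0675+0.2823²/2)·1.7404) / 0.372422 = (-0.246268 + 0.186826) / 0.372422 = -0.159610
d₂ = d₁ − σ√T = -0.159610 − 0.372422 = -0.532032
e^{−rT} = e^{−0.0675·1.7404} = 0.889161
N(d₁) = 0.436594,  N(d₂) = 0.297352
Call price V = S·N(d₁) − K·e^{−rT}·N(d₂) = 19.371687 − 15.006991 = 4.364696
φ(d₁) = (1/√(2π))·e^{−d₁²/2} = 0.393893
Θ = −S·φ(d₁)·σ/(2√T) − r·K·e^{−rT}·N(d₂) = −1.869924 − 1.012972 = -2.882896

price = 4.364696
Θ = -2.882896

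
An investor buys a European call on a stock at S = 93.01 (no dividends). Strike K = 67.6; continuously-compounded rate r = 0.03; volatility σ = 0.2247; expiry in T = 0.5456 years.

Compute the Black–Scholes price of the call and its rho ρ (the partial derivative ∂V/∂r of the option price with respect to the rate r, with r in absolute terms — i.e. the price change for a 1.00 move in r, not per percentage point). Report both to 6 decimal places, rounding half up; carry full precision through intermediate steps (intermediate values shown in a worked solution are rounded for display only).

σ√T = 0.2247·√0.5456 = 0.165974
d₁ = (ln(S/K) + (r+σ²/2)T) / (σ√T) = (ln(93.01/67.6) + (0.03+0.2247²/2)·0.5456) / 0.165974 = (0.319099 + 0.030142) / 0.165974 = 2.104188
d₂ = d₁ − σ√T = 2.104188 − 0.165974 = 1.938214
e^{−rT} = e^{−0.03·0.5456} = 0.983765
N(d₁) = 0.982319,  N(d₂) = 0.973701
Call price V = S·N(d₁) − K·e^{−rT}·N(d₂) = 91.365490 − 64.753610 = 26.611879
ρ = K·T·e^{−rT}·N(d₂) = 35.329570

price = 26.611879
ρ = 35.329570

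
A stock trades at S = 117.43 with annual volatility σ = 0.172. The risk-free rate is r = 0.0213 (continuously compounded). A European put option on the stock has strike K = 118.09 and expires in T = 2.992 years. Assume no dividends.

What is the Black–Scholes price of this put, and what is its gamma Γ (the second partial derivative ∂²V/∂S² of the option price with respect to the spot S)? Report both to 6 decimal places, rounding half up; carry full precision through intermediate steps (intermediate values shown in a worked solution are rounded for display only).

σ√T = 0.172·√2.992 = 0.297515
d₁ = (ln(S/K) + (r+σ²/2)T) / (σ√T) = (ln(117.43/118.09) + (0.0213+0.172²/2)·2.992) / 0.297515 = (-0.005605 + 0.107987) / 0.297515 = 0.344126
d₂ = d₁ − σ√T = 0.344126 − 0.297515 = 0.046610
e^{−rT} = e^{−0.0213·2.992} = 0.938259
N(−d₁) = 0.365376,  N(−d₂) = 0.481412
Put price V = K·e^{−rT}·N(−d₂) − S·N(−d₁) = 53.339938 − 42.906092 = 10.433847
φ(d₁) = (1/√(2π))·e^{−d₁²/2} = 0.376006
Γ = φ(d₁) / (S·σ·√T) = 0.010762

price = 10.433847
Γ = 0.010762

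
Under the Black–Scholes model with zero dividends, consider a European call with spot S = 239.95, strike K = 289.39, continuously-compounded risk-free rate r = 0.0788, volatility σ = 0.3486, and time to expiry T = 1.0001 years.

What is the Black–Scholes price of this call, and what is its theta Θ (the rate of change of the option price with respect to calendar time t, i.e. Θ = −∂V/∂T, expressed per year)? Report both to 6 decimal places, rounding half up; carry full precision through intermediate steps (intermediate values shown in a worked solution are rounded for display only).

σ√T = 0.3486·√1.0001 = 0.348617
d₁ = (ln(S/K) + (r+σ²/2)T) / (σ√T) = (ln(239.95/289.39) + (0.0788+0.3486²/2)·1.0001) / 0.348617 = (-0.187345 + 0.139575) / 0.348617 = -0.137026
d₂ = d₁ − σ√T = -0.137026 − 0.348617 = -0.485644
e^{−rT} = e^{−0.0788·1.0001} = 0.924217
N(d₁) = 0.445505,  N(d₂) = 0.313610
Call price V = S·N(d₁) − K·e^{−rT}·N(d₂) = 106.898926 − 83.877881 = 23.021045
φ(d₁) = (1/√(2π))·e^{−d₁²/2} = 0.395214
Θ = −S·φ(d₁)·σ/(2√T) − r·K·e^{−rT}·N(d₂) = −16.528342 − 6.609577 = -23.137919

price = 23.021045
Θ = -23.137919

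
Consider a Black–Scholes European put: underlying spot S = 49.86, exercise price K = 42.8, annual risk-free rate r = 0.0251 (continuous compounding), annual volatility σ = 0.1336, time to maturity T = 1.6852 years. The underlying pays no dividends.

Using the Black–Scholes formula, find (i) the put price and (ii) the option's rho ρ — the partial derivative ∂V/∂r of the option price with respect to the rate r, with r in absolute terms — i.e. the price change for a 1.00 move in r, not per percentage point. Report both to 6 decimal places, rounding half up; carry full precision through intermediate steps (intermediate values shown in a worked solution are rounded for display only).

price = 0.511698
ρ = -10.353434

σ√T = 0.1336·√1.6852 = 0.173433
d₁ = (ln(S/K) + (r+σ²/2)T) / (σ√T) = (ln(49.86/42.8) + (0.0251+0.1336²/2)·1.6852) / 0.173433 = (0.152681 + 0.057338) / 0.173433 = 1.210951
d₂ = d₁ − σ√T = 1.210951 − 0.173433 = 1.037518
e^{−rT} = e^{−0.0251·1.6852} = 0.958584
N(−d₁) = 0.112957,  N(−d₂) = 0.149747
Put price V = K·e^{−rT}·N(−d₂) − S·N(−d₁) = 6.143742 − 5.632043 = 0.511698
ρ = −K·T·e^{−rT}·N(−d₂) = -10.353434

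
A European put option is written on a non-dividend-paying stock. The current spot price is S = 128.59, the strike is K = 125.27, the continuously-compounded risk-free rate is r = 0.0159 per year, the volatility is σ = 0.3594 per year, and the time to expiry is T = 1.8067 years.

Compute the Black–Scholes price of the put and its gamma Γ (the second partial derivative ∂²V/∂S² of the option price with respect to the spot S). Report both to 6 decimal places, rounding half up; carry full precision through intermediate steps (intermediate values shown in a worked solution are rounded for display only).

price = 20.605164
Γ = 0.006030

σ√T = 0.3594·√1.8067 = 0.483082
d₁ = (ln(S/K) + (r+σ²/2)T) / (σ√T) = (ln(128.59/125.27) + (0.0159+0.3594²/2)·1.8067) / 0.483082 = (0.026158 + 0.145411) / 0.483082 = 0.355154
d₂ = d₁ − σ√T = 0.355154 − 0.483082 = -0.127929
e^{−rT} = e^{−0.0159·1.8067} = 0.971682
N(−d₁) = 0.361237,  N(−d₂) = 0.550897
Put price V = K·e^{−rT}·N(−d₂) − S·N(−d₁) = 67.056663 − 46.451499 = 20.605164
φ(d₁) = (1/√(2π))·e^{−d₁²/2} = 0.374559
Γ = φ(d₁) / (S·σ·√T) = 0.006030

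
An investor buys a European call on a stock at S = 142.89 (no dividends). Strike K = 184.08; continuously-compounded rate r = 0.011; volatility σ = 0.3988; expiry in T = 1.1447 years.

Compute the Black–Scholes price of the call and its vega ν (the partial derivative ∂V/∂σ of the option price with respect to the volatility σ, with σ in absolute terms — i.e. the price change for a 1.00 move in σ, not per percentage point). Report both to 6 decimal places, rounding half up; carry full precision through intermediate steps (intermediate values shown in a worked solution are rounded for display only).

σ√T = 0.3988·√1.1447 = 0.426679
d₁ = (ln(S/K) + (r+σ²/2)T) / (σ√T) = (ln(142.89/184.08) + (0.011+0.3988²/2)·1.1447) / 0.426679 = (-0.253295 + 0.103619) / 0.426679 = -0.350794
d₂ = d₁ − σ√T = -0.350794 − 0.426679 = -0.777473
e^{−rT} = e^{−0.011·1.1447} = 0.987487
N(d₁) = 0.362872,  N(d₂) = 0.218440
Call price V = S·N(d₁) − K·e^{−rT}·N(d₂) = 51.850709 − 39.707292 = 12.143417
φ(d₁) = (1/√(2π))·e^{−d₁²/2} = 0.375136
ν = S·φ(d₁)·√T = 57.350393

price = 12.143417
ν = 57.350393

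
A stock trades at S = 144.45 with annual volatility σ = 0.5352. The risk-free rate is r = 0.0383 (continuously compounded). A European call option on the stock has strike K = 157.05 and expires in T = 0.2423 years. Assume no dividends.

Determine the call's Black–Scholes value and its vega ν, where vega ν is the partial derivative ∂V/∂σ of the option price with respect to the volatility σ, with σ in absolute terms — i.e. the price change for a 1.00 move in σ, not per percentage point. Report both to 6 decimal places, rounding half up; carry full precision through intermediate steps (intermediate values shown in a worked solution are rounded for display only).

price = 10.765530
ν = 28.046967

σ√T = 0.5352·√0.2423 = 0.263447
d₁ = (ln(S/K) + (r+σ²/2)T) / (σ√T) = (ln(144.45/157.05) + (0.0383+0.5352²/2)·0.2423) / 0.263447 = (-0.083631 + 0.043982) / 0.263447 = -0.150500
d₂ = d₁ − σ√T = -0.150500 − 0.263447 = -0.413946
e^{−rT} = e^{−0.0383·0.2423} = 0.990763
N(d₁) = 0.440185,  N(d₂) = 0.339457
Call price V = S·N(d₁) − K·e^{−rT}·N(d₂) = 63.584759 − 52.819229 = 10.765530
φ(d₁) = (1/√(2π))·e^{−d₁²/2} = 0.394450
ν = S·φ(d₁)·√T = 28.046967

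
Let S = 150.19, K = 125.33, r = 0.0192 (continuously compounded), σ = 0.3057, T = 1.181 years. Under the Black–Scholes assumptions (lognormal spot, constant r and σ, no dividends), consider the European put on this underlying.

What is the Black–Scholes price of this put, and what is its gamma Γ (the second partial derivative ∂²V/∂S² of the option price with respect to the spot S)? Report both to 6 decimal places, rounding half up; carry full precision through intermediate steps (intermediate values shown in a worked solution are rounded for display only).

price = 7.387330
Γ = 0.005903

σ√T = 0.3057·√1.181 = 0.332216
d₁ = (ln(S/K) + (r+σ²/2)T) / (σ√T) = (ln(150.19/125.33) + (0.0192+0.3057²/2)·1.181) / 0.332216 = (0.180951 + 0.077859) / 0.332216 = 0.779041
d₂ = d₁ − σ√T = 0.779041 − 0.332216 = 0.446825
e^{−rT} = e^{−0.0192·1.181} = 0.977580
N(−d₁) = 0.217978,  N(−d₂) = 0.327501
Put price V = K·e^{−rT}·N(−d₂) − S·N(−d₁) = 40.125412 − 32.738082 = 7.387330
φ(d₁) = (1/√(2π))·e^{−d₁²/2} = 0.294525
Γ = φ(d₁) / (S·σ·√T) = 0.005903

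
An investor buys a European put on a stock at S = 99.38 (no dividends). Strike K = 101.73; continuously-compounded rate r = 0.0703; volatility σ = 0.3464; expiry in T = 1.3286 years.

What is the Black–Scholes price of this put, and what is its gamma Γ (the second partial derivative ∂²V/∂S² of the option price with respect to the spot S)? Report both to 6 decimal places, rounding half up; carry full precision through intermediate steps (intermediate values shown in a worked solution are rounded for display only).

σ√T = 0.3464·√1.3286 = 0.399278
d₁ = (ln(S/K) + (r+σ²/2)T) / (σ√T) = (ln(99.38/101.73) + (0.0703+0.3464²/2)·1.3286) / 0.399278 = (-0.023371 + 0.173112) / 0.399278 = 0.375029
d₂ = d₁ − σ√T = 0.375029 − 0.399278 = -0.024249
e^{−rT} = e^{−0.0703·1.3286} = 0.910829
N(−d₁) = 0.353820,  N(−d₂) = 0.509673
Put price V = K·e^{−rT}·N(−d₂) − S·N(−d₁) = 47.225584 − 35.162591 = 12.062992
φ(d₁) = (1/√(2π))·e^{−d₁²/2} = 0.371851
Γ = φ(d₁) / (S·σ·√T) = 0.009371

price = 12.062992
Γ = 0.009371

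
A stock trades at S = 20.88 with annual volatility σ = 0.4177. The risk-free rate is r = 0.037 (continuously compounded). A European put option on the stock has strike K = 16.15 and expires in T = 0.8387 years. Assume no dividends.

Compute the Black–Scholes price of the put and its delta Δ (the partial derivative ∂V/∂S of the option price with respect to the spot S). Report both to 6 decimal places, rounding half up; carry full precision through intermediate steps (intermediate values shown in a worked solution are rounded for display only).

σ√T = 0.4177·√0.8387 = 0.382532
d₁ = (ln(S/K) + (r+σ²/2)T) / (σ√T) = (ln(20.88/16.15) + (0.037+0.4177²/2)·0.8387) / 0.382532 = (0.256872 + 0.104197) / 0.382532 = 0.943892
d₂ = d₁ − σ√T = 0.943892 − 0.382532 = 0.561360
e^{−rT} = e^{−0.037·0.8387} = 0.969445
N(−d₁) = 0.172612,  N(−d₂) = 0.287276
Put price V = K·e^{−rT}·N(−d₂) − S·N(−d₁) = 4.497746 − 3.604146 = 0.893600
Δ = −N(−d₁) = -0.172612

price = 0.893600
Δ = -0.172612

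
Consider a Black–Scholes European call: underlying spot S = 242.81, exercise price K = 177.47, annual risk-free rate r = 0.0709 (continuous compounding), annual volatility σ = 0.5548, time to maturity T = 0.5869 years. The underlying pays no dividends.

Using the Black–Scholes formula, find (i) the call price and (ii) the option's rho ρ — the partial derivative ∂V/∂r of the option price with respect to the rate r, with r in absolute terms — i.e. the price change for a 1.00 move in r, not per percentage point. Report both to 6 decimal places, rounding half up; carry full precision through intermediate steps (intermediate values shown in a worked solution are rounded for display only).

σ√T = 0.5548·√0.5869 = 0.425029
d₁ = (ln(S/K) + (r+σ²/2)T) / (σ√T) = (ln(242.81/177.47) + (0.0709+0.5548²/2)·0.5869) / 0.425029 = (0.313478 + 0.131936) / 0.425029 = 1.047961
d₂ = d₁ − σ√T = 1.047961 − 0.425029 = 0.622932
e^{−rT} = e^{−0.0709·0.5869} = 0.959243
N(d₁) = 0.852672,  N(d₂) = 0.733335
Call price V = S·N(d₁) − K·e^{−rT}·N(d₂) = 207.037208 − 124.840659 = 82.196549
ρ = K·T·e^{−rT}·N(d₂) = 73.268983

price = 82.196549
ρ = 73.268983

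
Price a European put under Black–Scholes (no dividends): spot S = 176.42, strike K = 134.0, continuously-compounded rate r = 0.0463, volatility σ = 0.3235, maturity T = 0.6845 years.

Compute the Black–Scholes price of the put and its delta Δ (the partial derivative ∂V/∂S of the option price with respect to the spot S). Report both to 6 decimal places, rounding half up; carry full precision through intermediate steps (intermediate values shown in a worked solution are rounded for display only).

σ√T = 0.3235·√0.6845 = 0.267646
d₁ = (ln(S/K) + (r+σ²/2)T) / (σ√T) = (ln(176.42/134.0) + (0.0463+0.3235²/2)·0.6845) / 0.267646 = (0.275028 + 0.067510) / 0.267646 = 1.279814
d₂ = d₁ − σ√T = 1.279814 − 0.267646 = 1.012168
e^{−rT} = e^{−0.0463·0.6845} = 0.968805
N(−d₁) = 0.100305,  N(−d₂) = 0.155729
Put price V = K·e^{−rT}·N(−d₂) − S·N(−d₁) = 20.216698 − 17.695857 = 2.520840
Δ = −N(−d₁) = -0.100305

price = 2.520840
Δ = -0.100305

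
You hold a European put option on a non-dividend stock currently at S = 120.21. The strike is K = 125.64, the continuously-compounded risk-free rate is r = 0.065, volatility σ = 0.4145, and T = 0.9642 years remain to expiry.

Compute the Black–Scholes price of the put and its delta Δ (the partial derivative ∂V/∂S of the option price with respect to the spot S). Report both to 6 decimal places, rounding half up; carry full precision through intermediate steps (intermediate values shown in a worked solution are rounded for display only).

price = 18.125833
Δ = -0.401703

σ√T = 0.4145·√0.9642 = 0.407013
d₁ = (ln(S/K) + (r+σ²/2)T) / (σ√T) = (ln(120.21/125.64) + (0.065+0.4145²/2)·0.9642) / 0.407013 = (-0.044180 + 0.145503) / 0.407013 = 0.248941
d₂ = d₁ − σ√T = 0.248941 − 0.407013 = -0.158072
e^{−rT} = e^{−0.065·0.9642} = 0.939251
N(−d₁) = 0.401703,  N(−d₂) = 0.562800
Put price V = K·e^{−rT}·N(−d₂) − S·N(−d₁) = 66.414567 − 48.288734 = 18.125833
Δ = −N(−d₁) = -0.401703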